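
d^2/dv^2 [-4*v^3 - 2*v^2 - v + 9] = -24*v - 4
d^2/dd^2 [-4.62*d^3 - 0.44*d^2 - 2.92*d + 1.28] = -27.72*d - 0.88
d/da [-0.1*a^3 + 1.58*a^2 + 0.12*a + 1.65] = -0.3*a^2 + 3.16*a + 0.12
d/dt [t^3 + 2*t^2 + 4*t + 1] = 3*t^2 + 4*t + 4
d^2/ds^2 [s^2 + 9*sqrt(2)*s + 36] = 2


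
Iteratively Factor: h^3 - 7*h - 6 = (h - 3)*(h^2 + 3*h + 2) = (h - 3)*(h + 2)*(h + 1)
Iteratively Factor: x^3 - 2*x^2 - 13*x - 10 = (x - 5)*(x^2 + 3*x + 2) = (x - 5)*(x + 2)*(x + 1)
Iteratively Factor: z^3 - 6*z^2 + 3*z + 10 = (z + 1)*(z^2 - 7*z + 10) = (z - 2)*(z + 1)*(z - 5)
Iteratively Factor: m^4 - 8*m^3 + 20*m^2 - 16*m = (m - 2)*(m^3 - 6*m^2 + 8*m) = m*(m - 2)*(m^2 - 6*m + 8) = m*(m - 2)^2*(m - 4)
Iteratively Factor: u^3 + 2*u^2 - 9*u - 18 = (u - 3)*(u^2 + 5*u + 6) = (u - 3)*(u + 2)*(u + 3)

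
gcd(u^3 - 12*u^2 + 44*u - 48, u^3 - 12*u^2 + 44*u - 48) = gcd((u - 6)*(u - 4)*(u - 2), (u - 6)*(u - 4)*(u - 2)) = u^3 - 12*u^2 + 44*u - 48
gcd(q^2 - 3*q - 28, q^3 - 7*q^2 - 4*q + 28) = q - 7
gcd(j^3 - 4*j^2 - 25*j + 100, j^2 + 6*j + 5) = j + 5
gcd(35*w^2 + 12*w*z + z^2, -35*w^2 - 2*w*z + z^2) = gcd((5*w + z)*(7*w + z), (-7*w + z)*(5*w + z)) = 5*w + z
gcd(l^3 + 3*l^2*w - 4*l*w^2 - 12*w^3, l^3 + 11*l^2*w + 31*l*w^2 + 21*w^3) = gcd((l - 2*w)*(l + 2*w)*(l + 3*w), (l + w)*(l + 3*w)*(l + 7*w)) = l + 3*w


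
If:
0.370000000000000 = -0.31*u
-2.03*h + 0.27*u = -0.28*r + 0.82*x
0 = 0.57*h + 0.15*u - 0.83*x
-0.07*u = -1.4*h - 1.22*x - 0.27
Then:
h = -0.04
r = 0.15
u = -1.19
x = -0.24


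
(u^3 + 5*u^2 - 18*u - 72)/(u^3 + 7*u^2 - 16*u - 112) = (u^2 + 9*u + 18)/(u^2 + 11*u + 28)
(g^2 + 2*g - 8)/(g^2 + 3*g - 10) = (g + 4)/(g + 5)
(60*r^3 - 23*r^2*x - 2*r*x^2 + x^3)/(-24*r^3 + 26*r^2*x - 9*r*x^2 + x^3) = (5*r + x)/(-2*r + x)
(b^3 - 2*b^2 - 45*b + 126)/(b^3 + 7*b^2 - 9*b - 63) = (b - 6)/(b + 3)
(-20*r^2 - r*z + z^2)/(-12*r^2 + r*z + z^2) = (-5*r + z)/(-3*r + z)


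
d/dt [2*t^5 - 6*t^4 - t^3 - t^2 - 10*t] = 10*t^4 - 24*t^3 - 3*t^2 - 2*t - 10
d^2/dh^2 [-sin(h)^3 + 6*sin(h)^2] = 9*sin(h)^3 - 24*sin(h)^2 - 6*sin(h) + 12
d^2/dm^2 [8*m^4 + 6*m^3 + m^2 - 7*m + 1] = 96*m^2 + 36*m + 2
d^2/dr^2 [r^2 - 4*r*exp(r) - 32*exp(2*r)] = -4*r*exp(r) - 128*exp(2*r) - 8*exp(r) + 2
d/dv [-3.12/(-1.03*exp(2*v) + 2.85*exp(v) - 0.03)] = (8.892 - 6.4272*exp(v))*exp(v)/(1.03*exp(2*v) - 2.85*exp(v) + 0.03)^2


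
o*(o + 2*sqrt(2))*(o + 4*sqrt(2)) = o^3 + 6*sqrt(2)*o^2 + 16*o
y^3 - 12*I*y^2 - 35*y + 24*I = (y - 8*I)*(y - 3*I)*(y - I)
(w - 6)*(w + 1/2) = w^2 - 11*w/2 - 3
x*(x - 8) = x^2 - 8*x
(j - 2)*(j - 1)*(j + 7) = j^3 + 4*j^2 - 19*j + 14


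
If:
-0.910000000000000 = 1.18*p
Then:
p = -0.77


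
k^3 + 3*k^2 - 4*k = k*(k - 1)*(k + 4)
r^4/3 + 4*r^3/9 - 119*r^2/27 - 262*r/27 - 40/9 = (r/3 + 1)*(r - 4)*(r + 2/3)*(r + 5/3)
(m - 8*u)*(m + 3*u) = m^2 - 5*m*u - 24*u^2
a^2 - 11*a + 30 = (a - 6)*(a - 5)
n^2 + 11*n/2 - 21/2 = (n - 3/2)*(n + 7)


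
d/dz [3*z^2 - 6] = 6*z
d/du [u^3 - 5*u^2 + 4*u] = 3*u^2 - 10*u + 4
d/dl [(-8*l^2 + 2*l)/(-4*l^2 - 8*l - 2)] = (18*l^2 + 8*l - 1)/(4*l^4 + 16*l^3 + 20*l^2 + 8*l + 1)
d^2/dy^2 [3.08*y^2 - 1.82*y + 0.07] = 6.16000000000000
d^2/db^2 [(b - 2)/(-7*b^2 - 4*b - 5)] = 2*(-4*(b - 2)*(7*b + 2)^2 + (21*b - 10)*(7*b^2 + 4*b + 5))/(7*b^2 + 4*b + 5)^3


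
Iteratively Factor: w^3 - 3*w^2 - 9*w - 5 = (w + 1)*(w^2 - 4*w - 5) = (w + 1)^2*(w - 5)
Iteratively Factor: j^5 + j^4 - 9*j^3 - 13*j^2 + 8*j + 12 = (j + 2)*(j^4 - j^3 - 7*j^2 + j + 6) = (j - 3)*(j + 2)*(j^3 + 2*j^2 - j - 2) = (j - 3)*(j + 2)^2*(j^2 - 1) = (j - 3)*(j + 1)*(j + 2)^2*(j - 1)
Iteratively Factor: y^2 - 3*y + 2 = (y - 2)*(y - 1)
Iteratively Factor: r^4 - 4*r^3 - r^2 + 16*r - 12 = (r - 1)*(r^3 - 3*r^2 - 4*r + 12) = (r - 3)*(r - 1)*(r^2 - 4) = (r - 3)*(r - 2)*(r - 1)*(r + 2)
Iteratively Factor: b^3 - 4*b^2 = (b - 4)*(b^2) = b*(b - 4)*(b)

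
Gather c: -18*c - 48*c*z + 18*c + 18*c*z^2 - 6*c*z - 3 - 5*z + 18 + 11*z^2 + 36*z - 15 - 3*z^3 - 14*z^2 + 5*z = c*(18*z^2 - 54*z) - 3*z^3 - 3*z^2 + 36*z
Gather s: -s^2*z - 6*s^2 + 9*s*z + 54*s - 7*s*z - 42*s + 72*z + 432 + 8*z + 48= s^2*(-z - 6) + s*(2*z + 12) + 80*z + 480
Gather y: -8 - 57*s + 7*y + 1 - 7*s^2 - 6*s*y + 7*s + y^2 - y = -7*s^2 - 50*s + y^2 + y*(6 - 6*s) - 7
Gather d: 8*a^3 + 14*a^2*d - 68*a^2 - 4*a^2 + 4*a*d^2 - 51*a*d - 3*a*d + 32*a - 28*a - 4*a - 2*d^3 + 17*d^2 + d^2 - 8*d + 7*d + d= 8*a^3 - 72*a^2 - 2*d^3 + d^2*(4*a + 18) + d*(14*a^2 - 54*a)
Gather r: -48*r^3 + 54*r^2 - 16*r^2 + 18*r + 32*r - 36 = -48*r^3 + 38*r^2 + 50*r - 36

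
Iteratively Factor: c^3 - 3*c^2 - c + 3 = (c - 3)*(c^2 - 1) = (c - 3)*(c - 1)*(c + 1)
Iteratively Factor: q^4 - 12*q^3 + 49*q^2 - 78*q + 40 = (q - 1)*(q^3 - 11*q^2 + 38*q - 40) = (q - 4)*(q - 1)*(q^2 - 7*q + 10) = (q - 5)*(q - 4)*(q - 1)*(q - 2)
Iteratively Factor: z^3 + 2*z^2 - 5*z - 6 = (z - 2)*(z^2 + 4*z + 3) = (z - 2)*(z + 1)*(z + 3)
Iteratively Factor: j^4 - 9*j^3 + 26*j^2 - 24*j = (j - 2)*(j^3 - 7*j^2 + 12*j) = (j - 3)*(j - 2)*(j^2 - 4*j) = j*(j - 3)*(j - 2)*(j - 4)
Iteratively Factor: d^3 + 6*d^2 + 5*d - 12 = (d + 3)*(d^2 + 3*d - 4) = (d + 3)*(d + 4)*(d - 1)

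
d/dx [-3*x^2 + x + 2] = 1 - 6*x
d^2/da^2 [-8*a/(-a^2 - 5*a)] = 16/(a^3 + 15*a^2 + 75*a + 125)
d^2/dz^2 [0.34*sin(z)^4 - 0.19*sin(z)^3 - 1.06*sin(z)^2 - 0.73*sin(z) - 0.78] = -5.44*sin(z)^4 + 1.71*sin(z)^3 + 8.32*sin(z)^2 - 0.41*sin(z) - 2.12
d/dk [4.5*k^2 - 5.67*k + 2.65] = 9.0*k - 5.67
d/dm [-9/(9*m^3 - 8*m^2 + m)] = 9*(27*m^2 - 16*m + 1)/(m^2*(9*m^2 - 8*m + 1)^2)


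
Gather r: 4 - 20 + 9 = -7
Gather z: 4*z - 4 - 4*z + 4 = 0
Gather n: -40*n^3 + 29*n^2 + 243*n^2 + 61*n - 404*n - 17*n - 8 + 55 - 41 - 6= -40*n^3 + 272*n^2 - 360*n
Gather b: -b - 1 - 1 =-b - 2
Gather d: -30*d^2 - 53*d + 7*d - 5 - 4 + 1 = -30*d^2 - 46*d - 8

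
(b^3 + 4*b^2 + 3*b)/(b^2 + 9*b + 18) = b*(b + 1)/(b + 6)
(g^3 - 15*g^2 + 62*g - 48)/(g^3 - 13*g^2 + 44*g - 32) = (g - 6)/(g - 4)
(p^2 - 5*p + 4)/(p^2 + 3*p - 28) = (p - 1)/(p + 7)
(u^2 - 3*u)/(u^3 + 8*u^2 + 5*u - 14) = u*(u - 3)/(u^3 + 8*u^2 + 5*u - 14)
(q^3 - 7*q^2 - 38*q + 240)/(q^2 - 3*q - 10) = (q^2 - 2*q - 48)/(q + 2)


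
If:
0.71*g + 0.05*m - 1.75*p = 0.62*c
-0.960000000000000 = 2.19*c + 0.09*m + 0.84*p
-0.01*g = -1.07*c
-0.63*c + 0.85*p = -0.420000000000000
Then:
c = -0.01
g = -0.83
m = -5.81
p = -0.50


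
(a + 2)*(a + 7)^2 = a^3 + 16*a^2 + 77*a + 98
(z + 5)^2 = z^2 + 10*z + 25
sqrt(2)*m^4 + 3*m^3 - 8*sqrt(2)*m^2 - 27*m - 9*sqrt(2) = (m - 3)*(m + 3)*(m + sqrt(2))*(sqrt(2)*m + 1)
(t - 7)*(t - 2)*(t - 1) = t^3 - 10*t^2 + 23*t - 14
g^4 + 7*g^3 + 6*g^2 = g^2*(g + 1)*(g + 6)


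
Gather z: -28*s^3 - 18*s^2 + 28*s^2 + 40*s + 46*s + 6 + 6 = -28*s^3 + 10*s^2 + 86*s + 12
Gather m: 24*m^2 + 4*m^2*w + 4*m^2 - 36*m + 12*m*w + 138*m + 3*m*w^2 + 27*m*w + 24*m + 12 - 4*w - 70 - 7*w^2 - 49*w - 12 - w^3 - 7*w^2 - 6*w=m^2*(4*w + 28) + m*(3*w^2 + 39*w + 126) - w^3 - 14*w^2 - 59*w - 70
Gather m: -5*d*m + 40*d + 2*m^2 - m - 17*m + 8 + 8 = 40*d + 2*m^2 + m*(-5*d - 18) + 16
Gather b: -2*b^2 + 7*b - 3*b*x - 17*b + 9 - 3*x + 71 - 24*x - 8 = -2*b^2 + b*(-3*x - 10) - 27*x + 72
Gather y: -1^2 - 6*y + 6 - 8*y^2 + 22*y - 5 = -8*y^2 + 16*y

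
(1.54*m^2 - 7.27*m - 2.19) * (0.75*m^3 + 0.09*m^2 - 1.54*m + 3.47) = 1.155*m^5 - 5.3139*m^4 - 4.6684*m^3 + 16.3425*m^2 - 21.8543*m - 7.5993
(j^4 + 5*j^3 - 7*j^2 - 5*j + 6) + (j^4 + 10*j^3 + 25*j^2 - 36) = 2*j^4 + 15*j^3 + 18*j^2 - 5*j - 30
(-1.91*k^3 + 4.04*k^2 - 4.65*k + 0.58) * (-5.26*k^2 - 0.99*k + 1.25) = 10.0466*k^5 - 19.3595*k^4 + 18.0719*k^3 + 6.6027*k^2 - 6.3867*k + 0.725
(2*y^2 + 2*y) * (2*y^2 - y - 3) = 4*y^4 + 2*y^3 - 8*y^2 - 6*y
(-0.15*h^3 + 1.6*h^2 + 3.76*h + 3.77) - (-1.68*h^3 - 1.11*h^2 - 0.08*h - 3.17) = 1.53*h^3 + 2.71*h^2 + 3.84*h + 6.94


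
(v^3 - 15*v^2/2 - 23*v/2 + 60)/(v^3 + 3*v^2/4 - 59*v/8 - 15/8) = 4*(v - 8)/(4*v + 1)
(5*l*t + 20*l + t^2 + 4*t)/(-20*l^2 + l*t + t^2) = (t + 4)/(-4*l + t)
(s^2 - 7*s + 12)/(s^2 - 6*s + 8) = (s - 3)/(s - 2)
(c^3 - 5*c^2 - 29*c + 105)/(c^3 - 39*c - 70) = (c - 3)/(c + 2)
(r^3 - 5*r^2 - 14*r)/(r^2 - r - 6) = r*(r - 7)/(r - 3)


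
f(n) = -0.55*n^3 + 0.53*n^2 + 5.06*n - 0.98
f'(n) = -1.65*n^2 + 1.06*n + 5.06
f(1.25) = 5.10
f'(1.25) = 3.81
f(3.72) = -3.14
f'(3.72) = -13.83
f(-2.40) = -2.47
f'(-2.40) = -6.99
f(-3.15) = 5.53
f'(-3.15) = -14.65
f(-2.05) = -4.39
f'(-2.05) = -4.05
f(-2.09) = -4.22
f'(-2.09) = -4.36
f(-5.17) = 63.03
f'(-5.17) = -44.52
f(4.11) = -9.42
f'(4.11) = -18.46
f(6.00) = -70.34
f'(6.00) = -47.98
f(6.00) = -70.34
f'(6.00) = -47.98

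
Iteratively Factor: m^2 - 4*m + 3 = (m - 1)*(m - 3)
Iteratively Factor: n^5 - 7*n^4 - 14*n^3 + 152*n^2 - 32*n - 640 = (n - 5)*(n^4 - 2*n^3 - 24*n^2 + 32*n + 128) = (n - 5)*(n - 4)*(n^3 + 2*n^2 - 16*n - 32) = (n - 5)*(n - 4)*(n + 2)*(n^2 - 16) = (n - 5)*(n - 4)*(n + 2)*(n + 4)*(n - 4)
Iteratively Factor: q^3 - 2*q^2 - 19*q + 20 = (q - 1)*(q^2 - q - 20) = (q - 1)*(q + 4)*(q - 5)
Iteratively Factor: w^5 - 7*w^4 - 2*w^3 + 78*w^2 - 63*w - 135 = (w - 5)*(w^4 - 2*w^3 - 12*w^2 + 18*w + 27) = (w - 5)*(w + 1)*(w^3 - 3*w^2 - 9*w + 27) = (w - 5)*(w + 1)*(w + 3)*(w^2 - 6*w + 9) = (w - 5)*(w - 3)*(w + 1)*(w + 3)*(w - 3)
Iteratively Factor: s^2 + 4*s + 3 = (s + 3)*(s + 1)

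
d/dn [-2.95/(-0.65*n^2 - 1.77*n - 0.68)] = (-3.835*n - 5.2215)/(0.65*n^2 + 1.77*n + 0.68)^2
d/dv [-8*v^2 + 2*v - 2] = 2 - 16*v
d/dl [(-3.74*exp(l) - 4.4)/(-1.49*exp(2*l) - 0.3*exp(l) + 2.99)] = (-(2.98*exp(l) + 0.3)*(3.74*exp(l) + 4.4) + 5.5726*exp(2*l) + 1.122*exp(l) - 11.1826)*exp(l)/(1.49*exp(2*l) + 0.3*exp(l) - 2.99)^2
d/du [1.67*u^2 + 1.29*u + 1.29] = 3.34*u + 1.29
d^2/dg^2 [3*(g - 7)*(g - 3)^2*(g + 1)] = 36*g^2 - 216*g + 228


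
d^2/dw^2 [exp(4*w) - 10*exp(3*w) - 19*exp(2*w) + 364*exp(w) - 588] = (16*exp(3*w) - 90*exp(2*w) - 76*exp(w) + 364)*exp(w)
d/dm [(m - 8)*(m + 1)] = 2*m - 7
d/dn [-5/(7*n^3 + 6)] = 105*n^2/(7*n^3 + 6)^2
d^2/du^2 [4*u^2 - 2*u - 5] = 8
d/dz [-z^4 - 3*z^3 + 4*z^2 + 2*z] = -4*z^3 - 9*z^2 + 8*z + 2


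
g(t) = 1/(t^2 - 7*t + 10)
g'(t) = (7 - 2*t)/(t^2 - 7*t + 10)^2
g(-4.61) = 0.02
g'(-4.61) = 0.00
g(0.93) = 0.23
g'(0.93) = 0.27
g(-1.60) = 0.04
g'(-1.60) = 0.02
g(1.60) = 0.74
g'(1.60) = 2.05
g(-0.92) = 0.06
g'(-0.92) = 0.03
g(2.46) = -0.86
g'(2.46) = 1.52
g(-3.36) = 0.02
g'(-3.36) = 0.01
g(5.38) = 0.78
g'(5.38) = -2.28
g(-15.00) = 0.00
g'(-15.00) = 0.00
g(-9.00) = 0.01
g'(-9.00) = 0.00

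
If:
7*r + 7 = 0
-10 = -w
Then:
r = -1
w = 10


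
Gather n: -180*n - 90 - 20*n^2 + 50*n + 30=-20*n^2 - 130*n - 60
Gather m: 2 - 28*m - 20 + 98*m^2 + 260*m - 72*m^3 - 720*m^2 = -72*m^3 - 622*m^2 + 232*m - 18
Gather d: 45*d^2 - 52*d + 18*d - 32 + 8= 45*d^2 - 34*d - 24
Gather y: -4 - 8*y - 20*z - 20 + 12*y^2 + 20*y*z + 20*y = 12*y^2 + y*(20*z + 12) - 20*z - 24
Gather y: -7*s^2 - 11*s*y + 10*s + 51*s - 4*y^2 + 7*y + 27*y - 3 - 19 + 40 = -7*s^2 + 61*s - 4*y^2 + y*(34 - 11*s) + 18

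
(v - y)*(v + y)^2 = v^3 + v^2*y - v*y^2 - y^3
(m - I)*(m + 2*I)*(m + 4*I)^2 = m^4 + 9*I*m^3 - 22*m^2 - 32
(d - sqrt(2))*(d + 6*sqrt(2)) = d^2 + 5*sqrt(2)*d - 12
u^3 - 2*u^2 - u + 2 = (u - 2)*(u - 1)*(u + 1)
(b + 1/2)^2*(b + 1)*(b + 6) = b^4 + 8*b^3 + 53*b^2/4 + 31*b/4 + 3/2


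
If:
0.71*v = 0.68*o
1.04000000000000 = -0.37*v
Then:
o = -2.93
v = -2.81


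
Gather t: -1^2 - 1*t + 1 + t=0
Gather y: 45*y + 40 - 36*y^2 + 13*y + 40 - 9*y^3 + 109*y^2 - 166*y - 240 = -9*y^3 + 73*y^2 - 108*y - 160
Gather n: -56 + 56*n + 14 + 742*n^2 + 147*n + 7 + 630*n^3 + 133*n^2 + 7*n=630*n^3 + 875*n^2 + 210*n - 35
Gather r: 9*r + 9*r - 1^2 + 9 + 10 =18*r + 18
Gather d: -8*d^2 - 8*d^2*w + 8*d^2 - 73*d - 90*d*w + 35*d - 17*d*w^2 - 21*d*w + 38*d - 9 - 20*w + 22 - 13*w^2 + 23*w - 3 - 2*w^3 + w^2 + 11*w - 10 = -8*d^2*w + d*(-17*w^2 - 111*w) - 2*w^3 - 12*w^2 + 14*w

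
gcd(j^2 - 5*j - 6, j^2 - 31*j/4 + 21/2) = j - 6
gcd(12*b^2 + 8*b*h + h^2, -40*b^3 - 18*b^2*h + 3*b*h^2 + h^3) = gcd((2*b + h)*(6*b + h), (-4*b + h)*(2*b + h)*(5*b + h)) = 2*b + h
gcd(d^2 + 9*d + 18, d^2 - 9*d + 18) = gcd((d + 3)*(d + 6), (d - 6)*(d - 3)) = 1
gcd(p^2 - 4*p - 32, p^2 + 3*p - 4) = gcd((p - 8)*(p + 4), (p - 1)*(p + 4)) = p + 4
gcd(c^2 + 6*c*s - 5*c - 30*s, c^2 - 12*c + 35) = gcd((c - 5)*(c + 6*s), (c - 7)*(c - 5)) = c - 5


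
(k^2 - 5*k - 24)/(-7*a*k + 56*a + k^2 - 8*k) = (-k - 3)/(7*a - k)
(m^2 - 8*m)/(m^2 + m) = (m - 8)/(m + 1)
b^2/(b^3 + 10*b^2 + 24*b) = b/(b^2 + 10*b + 24)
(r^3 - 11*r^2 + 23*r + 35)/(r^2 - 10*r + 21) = (r^2 - 4*r - 5)/(r - 3)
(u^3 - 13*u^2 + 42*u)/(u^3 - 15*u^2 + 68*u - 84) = u/(u - 2)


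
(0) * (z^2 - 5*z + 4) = 0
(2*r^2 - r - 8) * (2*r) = 4*r^3 - 2*r^2 - 16*r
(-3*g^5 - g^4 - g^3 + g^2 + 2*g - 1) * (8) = -24*g^5 - 8*g^4 - 8*g^3 + 8*g^2 + 16*g - 8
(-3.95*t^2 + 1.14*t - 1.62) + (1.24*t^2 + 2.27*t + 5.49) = -2.71*t^2 + 3.41*t + 3.87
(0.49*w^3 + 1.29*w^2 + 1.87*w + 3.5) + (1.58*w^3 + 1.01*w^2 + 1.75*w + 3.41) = 2.07*w^3 + 2.3*w^2 + 3.62*w + 6.91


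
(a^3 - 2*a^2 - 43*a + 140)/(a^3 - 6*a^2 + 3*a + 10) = (a^2 + 3*a - 28)/(a^2 - a - 2)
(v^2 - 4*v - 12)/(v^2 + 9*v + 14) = (v - 6)/(v + 7)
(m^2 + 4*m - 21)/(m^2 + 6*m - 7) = (m - 3)/(m - 1)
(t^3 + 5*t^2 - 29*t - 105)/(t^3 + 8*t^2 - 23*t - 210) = (t + 3)/(t + 6)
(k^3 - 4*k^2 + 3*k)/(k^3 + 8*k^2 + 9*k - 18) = k*(k - 3)/(k^2 + 9*k + 18)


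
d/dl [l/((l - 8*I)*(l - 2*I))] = (-l^2 - 16)/(l^4 - 20*I*l^3 - 132*l^2 + 320*I*l + 256)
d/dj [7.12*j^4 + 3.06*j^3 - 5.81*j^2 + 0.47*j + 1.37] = 28.48*j^3 + 9.18*j^2 - 11.62*j + 0.47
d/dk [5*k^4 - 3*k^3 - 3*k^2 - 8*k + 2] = 20*k^3 - 9*k^2 - 6*k - 8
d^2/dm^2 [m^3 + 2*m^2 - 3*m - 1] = 6*m + 4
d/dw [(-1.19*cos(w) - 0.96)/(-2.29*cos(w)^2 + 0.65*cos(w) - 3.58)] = (2.7251*cos(w)^2 + 4.3968*cos(w) - 4.8842)*sin(w)/(5.2441*cos(w)^4 - 2.977*cos(w)^3 + 16.8189*cos(w)^2 - 4.654*cos(w) + 12.8164)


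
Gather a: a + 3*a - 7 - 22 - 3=4*a - 32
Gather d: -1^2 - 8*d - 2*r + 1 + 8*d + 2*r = 0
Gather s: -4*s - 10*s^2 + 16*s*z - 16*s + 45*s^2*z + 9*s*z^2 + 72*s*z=s^2*(45*z - 10) + s*(9*z^2 + 88*z - 20)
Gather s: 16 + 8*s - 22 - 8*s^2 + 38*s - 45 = -8*s^2 + 46*s - 51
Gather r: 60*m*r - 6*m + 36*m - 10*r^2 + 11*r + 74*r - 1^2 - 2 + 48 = 30*m - 10*r^2 + r*(60*m + 85) + 45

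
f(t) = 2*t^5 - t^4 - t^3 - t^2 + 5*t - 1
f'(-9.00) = 68306.00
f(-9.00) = -124057.00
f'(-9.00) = 68306.00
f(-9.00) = -124057.00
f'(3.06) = 732.95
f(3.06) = 425.19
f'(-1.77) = 119.47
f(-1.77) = -52.00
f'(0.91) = 4.54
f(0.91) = 2.53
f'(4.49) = 3637.76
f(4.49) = 3154.08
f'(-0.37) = 5.72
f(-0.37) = -2.97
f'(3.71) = 1646.53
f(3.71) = 1168.99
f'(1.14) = 9.78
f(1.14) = 4.08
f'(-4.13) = 3153.25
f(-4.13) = -2662.35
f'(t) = 10*t^4 - 4*t^3 - 3*t^2 - 2*t + 5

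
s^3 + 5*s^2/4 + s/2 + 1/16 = (s + 1/4)*(s + 1/2)^2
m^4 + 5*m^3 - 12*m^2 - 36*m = m*(m - 3)*(m + 2)*(m + 6)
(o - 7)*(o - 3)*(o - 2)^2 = o^4 - 14*o^3 + 65*o^2 - 124*o + 84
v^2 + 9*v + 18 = (v + 3)*(v + 6)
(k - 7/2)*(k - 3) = k^2 - 13*k/2 + 21/2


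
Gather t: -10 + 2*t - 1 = 2*t - 11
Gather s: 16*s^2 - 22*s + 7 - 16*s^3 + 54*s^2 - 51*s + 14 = -16*s^3 + 70*s^2 - 73*s + 21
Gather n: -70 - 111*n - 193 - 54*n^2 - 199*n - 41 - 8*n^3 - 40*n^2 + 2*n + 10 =-8*n^3 - 94*n^2 - 308*n - 294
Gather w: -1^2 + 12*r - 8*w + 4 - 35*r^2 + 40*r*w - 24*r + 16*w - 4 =-35*r^2 - 12*r + w*(40*r + 8) - 1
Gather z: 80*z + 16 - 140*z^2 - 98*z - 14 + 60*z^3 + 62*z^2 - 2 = 60*z^3 - 78*z^2 - 18*z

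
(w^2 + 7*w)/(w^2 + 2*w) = (w + 7)/(w + 2)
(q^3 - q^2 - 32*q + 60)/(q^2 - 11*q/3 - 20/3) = 3*(q^2 + 4*q - 12)/(3*q + 4)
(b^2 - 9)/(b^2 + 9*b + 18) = (b - 3)/(b + 6)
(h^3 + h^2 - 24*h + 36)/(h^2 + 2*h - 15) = (h^2 + 4*h - 12)/(h + 5)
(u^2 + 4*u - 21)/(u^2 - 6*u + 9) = (u + 7)/(u - 3)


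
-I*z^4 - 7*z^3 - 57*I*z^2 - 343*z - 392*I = (z - 8*I)*(z - 7*I)*(z + 7*I)*(-I*z + 1)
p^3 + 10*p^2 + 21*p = p*(p + 3)*(p + 7)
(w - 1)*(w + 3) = w^2 + 2*w - 3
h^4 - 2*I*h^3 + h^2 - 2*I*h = h*(h - 2*I)*(h - I)*(h + I)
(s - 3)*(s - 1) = s^2 - 4*s + 3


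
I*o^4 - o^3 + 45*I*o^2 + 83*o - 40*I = (o - 5*I)*(o - I)*(o + 8*I)*(I*o + 1)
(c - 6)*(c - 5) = c^2 - 11*c + 30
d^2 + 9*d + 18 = (d + 3)*(d + 6)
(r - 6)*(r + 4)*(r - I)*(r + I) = r^4 - 2*r^3 - 23*r^2 - 2*r - 24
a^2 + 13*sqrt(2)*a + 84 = (a + 6*sqrt(2))*(a + 7*sqrt(2))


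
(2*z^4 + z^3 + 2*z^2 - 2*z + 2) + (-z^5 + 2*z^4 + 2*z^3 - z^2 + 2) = -z^5 + 4*z^4 + 3*z^3 + z^2 - 2*z + 4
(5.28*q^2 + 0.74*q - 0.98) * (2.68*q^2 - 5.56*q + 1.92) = 14.1504*q^4 - 27.3736*q^3 + 3.3968*q^2 + 6.8696*q - 1.8816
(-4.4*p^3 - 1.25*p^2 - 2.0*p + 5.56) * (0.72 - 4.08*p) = 17.952*p^4 + 1.932*p^3 + 7.26*p^2 - 24.1248*p + 4.0032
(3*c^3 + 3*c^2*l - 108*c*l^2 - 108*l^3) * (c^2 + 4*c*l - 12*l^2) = 3*c^5 + 15*c^4*l - 132*c^3*l^2 - 576*c^2*l^3 + 864*c*l^4 + 1296*l^5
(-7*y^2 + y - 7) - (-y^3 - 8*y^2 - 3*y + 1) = y^3 + y^2 + 4*y - 8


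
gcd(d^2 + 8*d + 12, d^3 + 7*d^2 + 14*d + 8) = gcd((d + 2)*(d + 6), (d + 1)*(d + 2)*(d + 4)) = d + 2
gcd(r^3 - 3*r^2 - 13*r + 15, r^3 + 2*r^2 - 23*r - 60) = r^2 - 2*r - 15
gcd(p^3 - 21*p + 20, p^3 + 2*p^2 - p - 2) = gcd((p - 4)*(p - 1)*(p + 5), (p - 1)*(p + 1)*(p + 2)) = p - 1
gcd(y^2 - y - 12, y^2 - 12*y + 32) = y - 4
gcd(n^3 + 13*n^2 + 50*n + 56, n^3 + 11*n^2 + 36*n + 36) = n + 2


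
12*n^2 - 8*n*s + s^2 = (-6*n + s)*(-2*n + s)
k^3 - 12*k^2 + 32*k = k*(k - 8)*(k - 4)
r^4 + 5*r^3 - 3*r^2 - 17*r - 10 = (r - 2)*(r + 1)^2*(r + 5)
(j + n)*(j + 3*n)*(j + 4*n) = j^3 + 8*j^2*n + 19*j*n^2 + 12*n^3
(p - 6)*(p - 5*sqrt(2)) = p^2 - 5*sqrt(2)*p - 6*p + 30*sqrt(2)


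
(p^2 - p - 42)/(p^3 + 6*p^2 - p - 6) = (p - 7)/(p^2 - 1)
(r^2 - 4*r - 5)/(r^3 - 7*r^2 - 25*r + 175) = (r + 1)/(r^2 - 2*r - 35)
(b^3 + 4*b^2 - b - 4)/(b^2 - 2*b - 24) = (b^2 - 1)/(b - 6)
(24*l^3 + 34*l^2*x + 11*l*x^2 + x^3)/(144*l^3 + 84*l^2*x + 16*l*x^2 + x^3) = (l + x)/(6*l + x)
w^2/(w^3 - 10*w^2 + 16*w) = w/(w^2 - 10*w + 16)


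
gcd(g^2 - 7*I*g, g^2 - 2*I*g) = g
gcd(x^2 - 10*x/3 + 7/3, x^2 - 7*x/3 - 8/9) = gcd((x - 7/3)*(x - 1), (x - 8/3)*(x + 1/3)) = 1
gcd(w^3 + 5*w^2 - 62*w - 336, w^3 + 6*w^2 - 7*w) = w + 7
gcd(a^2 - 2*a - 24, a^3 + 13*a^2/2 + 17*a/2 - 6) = a + 4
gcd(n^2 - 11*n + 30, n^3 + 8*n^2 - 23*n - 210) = n - 5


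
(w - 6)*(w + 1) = w^2 - 5*w - 6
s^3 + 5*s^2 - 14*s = s*(s - 2)*(s + 7)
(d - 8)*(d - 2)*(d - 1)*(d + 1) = d^4 - 10*d^3 + 15*d^2 + 10*d - 16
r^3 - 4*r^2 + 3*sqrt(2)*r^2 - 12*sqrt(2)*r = r*(r - 4)*(r + 3*sqrt(2))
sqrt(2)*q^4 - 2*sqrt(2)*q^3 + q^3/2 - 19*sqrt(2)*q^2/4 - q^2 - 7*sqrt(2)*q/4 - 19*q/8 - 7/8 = (q - 7/2)*(q + 1/2)*(q + 1)*(sqrt(2)*q + 1/2)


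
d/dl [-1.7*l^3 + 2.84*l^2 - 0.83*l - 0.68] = -5.1*l^2 + 5.68*l - 0.83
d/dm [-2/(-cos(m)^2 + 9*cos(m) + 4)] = 2*(2*cos(m) - 9)*sin(m)/(sin(m)^2 + 9*cos(m) + 3)^2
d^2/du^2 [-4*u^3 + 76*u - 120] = -24*u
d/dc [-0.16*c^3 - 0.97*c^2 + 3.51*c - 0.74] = -0.48*c^2 - 1.94*c + 3.51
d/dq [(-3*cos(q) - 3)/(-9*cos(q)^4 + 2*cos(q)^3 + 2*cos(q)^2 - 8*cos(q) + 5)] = 12*(27*cos(q)^4 + 32*cos(q)^3 - 8*cos(q)^2 - 4*cos(q) + 13)*sin(q)/(-18*sin(q)^4 + 32*sin(q)^2 - 13*cos(q) + cos(3*q) - 4)^2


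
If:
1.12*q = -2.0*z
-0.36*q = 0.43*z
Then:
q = 0.00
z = 0.00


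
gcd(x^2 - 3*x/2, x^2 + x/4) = x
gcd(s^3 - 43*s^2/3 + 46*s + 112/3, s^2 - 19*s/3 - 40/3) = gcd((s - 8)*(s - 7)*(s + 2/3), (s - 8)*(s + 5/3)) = s - 8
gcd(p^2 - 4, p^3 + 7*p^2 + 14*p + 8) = p + 2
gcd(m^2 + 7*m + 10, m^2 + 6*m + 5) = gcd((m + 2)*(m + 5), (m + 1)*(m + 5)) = m + 5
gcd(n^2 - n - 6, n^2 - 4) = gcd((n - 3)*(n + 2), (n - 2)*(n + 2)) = n + 2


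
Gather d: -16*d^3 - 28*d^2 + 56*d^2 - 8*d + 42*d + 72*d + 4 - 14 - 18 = -16*d^3 + 28*d^2 + 106*d - 28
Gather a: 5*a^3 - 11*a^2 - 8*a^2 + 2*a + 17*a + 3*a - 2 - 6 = 5*a^3 - 19*a^2 + 22*a - 8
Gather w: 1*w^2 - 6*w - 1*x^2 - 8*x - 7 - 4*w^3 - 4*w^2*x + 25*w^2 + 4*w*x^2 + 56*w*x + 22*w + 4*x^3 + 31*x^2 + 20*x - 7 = -4*w^3 + w^2*(26 - 4*x) + w*(4*x^2 + 56*x + 16) + 4*x^3 + 30*x^2 + 12*x - 14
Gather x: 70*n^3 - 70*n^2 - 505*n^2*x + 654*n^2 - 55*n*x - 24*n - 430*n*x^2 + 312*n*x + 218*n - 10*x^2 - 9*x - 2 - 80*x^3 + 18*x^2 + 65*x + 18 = 70*n^3 + 584*n^2 + 194*n - 80*x^3 + x^2*(8 - 430*n) + x*(-505*n^2 + 257*n + 56) + 16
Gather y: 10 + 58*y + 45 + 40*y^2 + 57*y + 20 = 40*y^2 + 115*y + 75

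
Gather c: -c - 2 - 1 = -c - 3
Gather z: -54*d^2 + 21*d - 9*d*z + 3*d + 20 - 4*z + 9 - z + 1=-54*d^2 + 24*d + z*(-9*d - 5) + 30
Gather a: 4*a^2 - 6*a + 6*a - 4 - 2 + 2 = 4*a^2 - 4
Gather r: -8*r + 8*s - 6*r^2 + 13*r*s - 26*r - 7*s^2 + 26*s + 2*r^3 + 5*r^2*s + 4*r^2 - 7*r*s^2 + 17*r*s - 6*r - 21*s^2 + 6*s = 2*r^3 + r^2*(5*s - 2) + r*(-7*s^2 + 30*s - 40) - 28*s^2 + 40*s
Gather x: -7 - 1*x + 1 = -x - 6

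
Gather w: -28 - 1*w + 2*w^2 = 2*w^2 - w - 28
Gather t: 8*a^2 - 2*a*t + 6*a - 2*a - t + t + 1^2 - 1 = 8*a^2 - 2*a*t + 4*a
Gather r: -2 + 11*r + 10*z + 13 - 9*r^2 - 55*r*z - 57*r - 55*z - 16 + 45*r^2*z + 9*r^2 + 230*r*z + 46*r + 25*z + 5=45*r^2*z + 175*r*z - 20*z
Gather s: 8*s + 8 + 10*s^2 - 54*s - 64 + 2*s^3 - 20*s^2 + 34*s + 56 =2*s^3 - 10*s^2 - 12*s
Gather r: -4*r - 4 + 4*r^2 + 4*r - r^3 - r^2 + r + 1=-r^3 + 3*r^2 + r - 3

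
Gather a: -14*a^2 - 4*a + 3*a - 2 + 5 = -14*a^2 - a + 3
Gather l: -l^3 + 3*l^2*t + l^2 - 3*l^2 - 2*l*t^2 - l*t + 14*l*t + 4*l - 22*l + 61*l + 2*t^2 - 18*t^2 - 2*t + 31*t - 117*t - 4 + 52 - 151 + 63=-l^3 + l^2*(3*t - 2) + l*(-2*t^2 + 13*t + 43) - 16*t^2 - 88*t - 40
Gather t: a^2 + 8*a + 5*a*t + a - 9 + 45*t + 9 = a^2 + 9*a + t*(5*a + 45)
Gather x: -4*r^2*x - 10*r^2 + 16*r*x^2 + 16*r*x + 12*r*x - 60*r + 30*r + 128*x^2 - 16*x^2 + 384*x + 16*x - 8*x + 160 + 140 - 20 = -10*r^2 - 30*r + x^2*(16*r + 112) + x*(-4*r^2 + 28*r + 392) + 280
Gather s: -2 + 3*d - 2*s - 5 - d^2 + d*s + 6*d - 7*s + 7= -d^2 + 9*d + s*(d - 9)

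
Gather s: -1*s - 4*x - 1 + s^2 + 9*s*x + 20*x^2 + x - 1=s^2 + s*(9*x - 1) + 20*x^2 - 3*x - 2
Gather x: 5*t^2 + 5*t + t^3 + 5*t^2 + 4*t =t^3 + 10*t^2 + 9*t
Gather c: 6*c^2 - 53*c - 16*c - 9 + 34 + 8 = 6*c^2 - 69*c + 33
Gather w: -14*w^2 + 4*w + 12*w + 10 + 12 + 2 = -14*w^2 + 16*w + 24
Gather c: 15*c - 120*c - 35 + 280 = 245 - 105*c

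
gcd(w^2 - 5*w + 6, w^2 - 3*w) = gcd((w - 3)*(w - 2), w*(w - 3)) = w - 3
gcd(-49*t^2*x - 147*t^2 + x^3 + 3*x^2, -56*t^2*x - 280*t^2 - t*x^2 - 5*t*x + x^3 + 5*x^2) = 7*t + x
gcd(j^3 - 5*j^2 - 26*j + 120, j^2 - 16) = j - 4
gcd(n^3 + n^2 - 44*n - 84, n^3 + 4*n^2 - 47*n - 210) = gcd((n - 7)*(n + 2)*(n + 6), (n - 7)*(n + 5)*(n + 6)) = n^2 - n - 42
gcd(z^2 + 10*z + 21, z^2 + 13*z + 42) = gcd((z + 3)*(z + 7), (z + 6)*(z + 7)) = z + 7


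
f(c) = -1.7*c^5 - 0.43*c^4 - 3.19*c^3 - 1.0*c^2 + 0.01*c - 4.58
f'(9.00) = -57815.54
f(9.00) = -105615.53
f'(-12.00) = -174637.91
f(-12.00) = 419461.54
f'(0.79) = -11.70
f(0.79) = -7.46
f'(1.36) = -53.82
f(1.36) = -23.82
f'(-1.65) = -78.02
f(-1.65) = 24.61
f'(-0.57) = -2.54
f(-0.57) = -4.26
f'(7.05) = -22090.31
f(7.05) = -31841.25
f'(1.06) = -25.64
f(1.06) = -12.31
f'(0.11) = -0.33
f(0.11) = -4.60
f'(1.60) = -90.44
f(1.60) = -40.83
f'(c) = -8.5*c^4 - 1.72*c^3 - 9.57*c^2 - 2.0*c + 0.01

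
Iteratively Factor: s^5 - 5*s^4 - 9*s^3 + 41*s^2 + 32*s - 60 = (s + 2)*(s^4 - 7*s^3 + 5*s^2 + 31*s - 30) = (s + 2)^2*(s^3 - 9*s^2 + 23*s - 15) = (s - 3)*(s + 2)^2*(s^2 - 6*s + 5) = (s - 5)*(s - 3)*(s + 2)^2*(s - 1)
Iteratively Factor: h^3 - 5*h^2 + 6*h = (h - 3)*(h^2 - 2*h) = h*(h - 3)*(h - 2)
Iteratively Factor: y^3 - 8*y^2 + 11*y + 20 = (y + 1)*(y^2 - 9*y + 20) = (y - 4)*(y + 1)*(y - 5)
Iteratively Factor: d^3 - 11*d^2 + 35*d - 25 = (d - 5)*(d^2 - 6*d + 5) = (d - 5)*(d - 1)*(d - 5)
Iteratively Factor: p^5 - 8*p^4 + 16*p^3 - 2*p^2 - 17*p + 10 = (p - 5)*(p^4 - 3*p^3 + p^2 + 3*p - 2) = (p - 5)*(p - 1)*(p^3 - 2*p^2 - p + 2) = (p - 5)*(p - 1)^2*(p^2 - p - 2) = (p - 5)*(p - 2)*(p - 1)^2*(p + 1)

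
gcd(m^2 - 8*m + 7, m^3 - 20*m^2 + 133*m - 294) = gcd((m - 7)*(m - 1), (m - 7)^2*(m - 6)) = m - 7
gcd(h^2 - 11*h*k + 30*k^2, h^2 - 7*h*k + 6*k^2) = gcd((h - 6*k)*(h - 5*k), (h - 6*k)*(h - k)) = h - 6*k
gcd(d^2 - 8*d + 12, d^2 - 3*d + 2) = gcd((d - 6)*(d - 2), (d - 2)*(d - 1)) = d - 2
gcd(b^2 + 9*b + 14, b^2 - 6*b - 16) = b + 2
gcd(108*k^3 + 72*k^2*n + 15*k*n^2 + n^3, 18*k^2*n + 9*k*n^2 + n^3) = 18*k^2 + 9*k*n + n^2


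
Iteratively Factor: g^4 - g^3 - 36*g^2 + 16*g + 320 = (g + 4)*(g^3 - 5*g^2 - 16*g + 80) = (g - 4)*(g + 4)*(g^2 - g - 20) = (g - 5)*(g - 4)*(g + 4)*(g + 4)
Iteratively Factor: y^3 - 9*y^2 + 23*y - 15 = (y - 3)*(y^2 - 6*y + 5) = (y - 5)*(y - 3)*(y - 1)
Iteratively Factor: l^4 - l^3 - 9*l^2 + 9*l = (l - 3)*(l^3 + 2*l^2 - 3*l) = (l - 3)*(l + 3)*(l^2 - l) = l*(l - 3)*(l + 3)*(l - 1)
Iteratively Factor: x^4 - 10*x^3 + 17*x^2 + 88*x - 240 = (x - 5)*(x^3 - 5*x^2 - 8*x + 48) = (x - 5)*(x + 3)*(x^2 - 8*x + 16) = (x - 5)*(x - 4)*(x + 3)*(x - 4)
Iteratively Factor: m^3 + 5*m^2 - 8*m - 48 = (m - 3)*(m^2 + 8*m + 16) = (m - 3)*(m + 4)*(m + 4)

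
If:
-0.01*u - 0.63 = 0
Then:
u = -63.00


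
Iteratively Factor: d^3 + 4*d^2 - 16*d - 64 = (d + 4)*(d^2 - 16) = (d - 4)*(d + 4)*(d + 4)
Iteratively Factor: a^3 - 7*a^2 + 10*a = (a - 2)*(a^2 - 5*a) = (a - 5)*(a - 2)*(a)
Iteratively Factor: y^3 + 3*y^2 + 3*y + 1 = (y + 1)*(y^2 + 2*y + 1) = (y + 1)^2*(y + 1)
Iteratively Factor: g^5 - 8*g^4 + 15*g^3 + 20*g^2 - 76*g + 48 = (g - 2)*(g^4 - 6*g^3 + 3*g^2 + 26*g - 24) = (g - 3)*(g - 2)*(g^3 - 3*g^2 - 6*g + 8) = (g - 3)*(g - 2)*(g + 2)*(g^2 - 5*g + 4) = (g - 4)*(g - 3)*(g - 2)*(g + 2)*(g - 1)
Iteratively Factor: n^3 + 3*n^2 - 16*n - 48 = (n - 4)*(n^2 + 7*n + 12) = (n - 4)*(n + 4)*(n + 3)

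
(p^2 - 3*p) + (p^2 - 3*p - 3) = 2*p^2 - 6*p - 3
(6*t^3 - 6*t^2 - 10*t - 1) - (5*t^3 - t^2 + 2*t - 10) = t^3 - 5*t^2 - 12*t + 9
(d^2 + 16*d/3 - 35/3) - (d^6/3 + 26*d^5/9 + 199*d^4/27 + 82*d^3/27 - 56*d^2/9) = -d^6/3 - 26*d^5/9 - 199*d^4/27 - 82*d^3/27 + 65*d^2/9 + 16*d/3 - 35/3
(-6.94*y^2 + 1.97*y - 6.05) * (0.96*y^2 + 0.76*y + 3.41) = -6.6624*y^4 - 3.3832*y^3 - 27.9762*y^2 + 2.1197*y - 20.6305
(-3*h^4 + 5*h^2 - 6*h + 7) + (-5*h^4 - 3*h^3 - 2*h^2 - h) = -8*h^4 - 3*h^3 + 3*h^2 - 7*h + 7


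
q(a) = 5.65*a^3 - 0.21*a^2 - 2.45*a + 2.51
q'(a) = 16.95*a^2 - 0.42*a - 2.45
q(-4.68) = -569.77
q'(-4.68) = 370.76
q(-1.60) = -17.25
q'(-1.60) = 41.61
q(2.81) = 119.33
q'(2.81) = 130.21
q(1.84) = 32.49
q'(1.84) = 54.16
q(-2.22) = -54.90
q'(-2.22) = 82.02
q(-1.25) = -5.79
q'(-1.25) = 24.56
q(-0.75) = 1.85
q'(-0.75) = 7.40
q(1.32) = 11.90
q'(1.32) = 26.53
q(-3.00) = -144.58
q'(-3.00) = 151.36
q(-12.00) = -9761.53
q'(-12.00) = 2443.39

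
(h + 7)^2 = h^2 + 14*h + 49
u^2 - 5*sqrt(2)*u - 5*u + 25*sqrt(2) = (u - 5)*(u - 5*sqrt(2))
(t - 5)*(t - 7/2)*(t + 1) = t^3 - 15*t^2/2 + 9*t + 35/2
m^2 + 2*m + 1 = (m + 1)^2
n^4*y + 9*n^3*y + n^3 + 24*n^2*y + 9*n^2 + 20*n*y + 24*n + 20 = (n + 2)^2*(n + 5)*(n*y + 1)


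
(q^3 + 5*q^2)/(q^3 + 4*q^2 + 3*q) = q*(q + 5)/(q^2 + 4*q + 3)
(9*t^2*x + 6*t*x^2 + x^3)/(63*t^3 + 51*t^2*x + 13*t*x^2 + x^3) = x/(7*t + x)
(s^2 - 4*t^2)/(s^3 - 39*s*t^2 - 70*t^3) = (s - 2*t)/(s^2 - 2*s*t - 35*t^2)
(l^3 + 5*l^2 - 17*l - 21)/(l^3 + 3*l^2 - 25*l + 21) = (l + 1)/(l - 1)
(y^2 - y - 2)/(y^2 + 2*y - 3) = (y^2 - y - 2)/(y^2 + 2*y - 3)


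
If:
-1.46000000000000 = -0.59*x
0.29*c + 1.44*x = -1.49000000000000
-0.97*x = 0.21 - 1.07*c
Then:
No Solution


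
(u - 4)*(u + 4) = u^2 - 16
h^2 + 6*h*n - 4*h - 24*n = (h - 4)*(h + 6*n)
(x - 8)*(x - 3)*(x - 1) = x^3 - 12*x^2 + 35*x - 24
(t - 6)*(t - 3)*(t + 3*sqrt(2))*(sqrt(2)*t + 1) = sqrt(2)*t^4 - 9*sqrt(2)*t^3 + 7*t^3 - 63*t^2 + 21*sqrt(2)*t^2 - 27*sqrt(2)*t + 126*t + 54*sqrt(2)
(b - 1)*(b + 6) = b^2 + 5*b - 6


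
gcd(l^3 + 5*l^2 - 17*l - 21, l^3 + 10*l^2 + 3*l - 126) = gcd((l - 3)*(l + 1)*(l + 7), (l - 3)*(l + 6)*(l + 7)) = l^2 + 4*l - 21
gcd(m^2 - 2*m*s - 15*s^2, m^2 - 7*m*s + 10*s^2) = -m + 5*s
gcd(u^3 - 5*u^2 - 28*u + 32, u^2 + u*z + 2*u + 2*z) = 1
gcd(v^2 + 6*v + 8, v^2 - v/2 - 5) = v + 2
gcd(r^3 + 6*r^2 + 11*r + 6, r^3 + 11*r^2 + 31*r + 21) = r^2 + 4*r + 3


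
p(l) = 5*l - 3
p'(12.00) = 5.00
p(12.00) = 57.00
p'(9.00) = 5.00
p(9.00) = 42.00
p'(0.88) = 5.00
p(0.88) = 1.40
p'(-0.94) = 5.00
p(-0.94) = -7.70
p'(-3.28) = 5.00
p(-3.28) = -19.40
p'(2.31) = 5.00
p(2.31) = 8.55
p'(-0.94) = 5.00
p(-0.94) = -7.70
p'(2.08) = 5.00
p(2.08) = 7.40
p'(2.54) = 5.00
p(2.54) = 9.70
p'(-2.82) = 5.00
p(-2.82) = -17.10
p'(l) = 5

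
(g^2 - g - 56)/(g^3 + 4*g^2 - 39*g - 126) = (g - 8)/(g^2 - 3*g - 18)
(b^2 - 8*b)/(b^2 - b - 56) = b/(b + 7)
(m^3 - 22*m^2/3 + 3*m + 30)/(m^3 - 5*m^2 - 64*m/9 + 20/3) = 3*(m - 3)/(3*m - 2)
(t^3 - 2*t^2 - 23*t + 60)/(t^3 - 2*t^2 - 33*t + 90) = (t^2 + t - 20)/(t^2 + t - 30)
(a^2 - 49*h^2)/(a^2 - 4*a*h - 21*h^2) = (a + 7*h)/(a + 3*h)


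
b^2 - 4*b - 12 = (b - 6)*(b + 2)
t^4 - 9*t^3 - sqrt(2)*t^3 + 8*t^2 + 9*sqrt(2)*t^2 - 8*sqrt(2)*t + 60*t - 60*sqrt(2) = (t - 6)*(t - 5)*(t + 2)*(t - sqrt(2))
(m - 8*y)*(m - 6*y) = m^2 - 14*m*y + 48*y^2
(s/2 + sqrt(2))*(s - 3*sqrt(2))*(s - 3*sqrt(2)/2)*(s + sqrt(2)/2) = s^4/2 - sqrt(2)*s^3 - 23*s^2/4 + 27*sqrt(2)*s/4 + 9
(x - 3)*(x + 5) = x^2 + 2*x - 15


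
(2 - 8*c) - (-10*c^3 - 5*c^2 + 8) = 10*c^3 + 5*c^2 - 8*c - 6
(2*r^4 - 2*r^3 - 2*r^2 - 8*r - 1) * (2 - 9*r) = -18*r^5 + 22*r^4 + 14*r^3 + 68*r^2 - 7*r - 2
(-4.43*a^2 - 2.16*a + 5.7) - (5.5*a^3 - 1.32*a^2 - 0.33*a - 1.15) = -5.5*a^3 - 3.11*a^2 - 1.83*a + 6.85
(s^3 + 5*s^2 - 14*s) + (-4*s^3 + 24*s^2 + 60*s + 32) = -3*s^3 + 29*s^2 + 46*s + 32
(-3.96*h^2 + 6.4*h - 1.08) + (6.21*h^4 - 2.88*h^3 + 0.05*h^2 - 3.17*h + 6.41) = 6.21*h^4 - 2.88*h^3 - 3.91*h^2 + 3.23*h + 5.33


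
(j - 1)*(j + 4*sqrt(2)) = j^2 - j + 4*sqrt(2)*j - 4*sqrt(2)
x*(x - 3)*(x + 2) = x^3 - x^2 - 6*x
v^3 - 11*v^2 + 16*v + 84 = (v - 7)*(v - 6)*(v + 2)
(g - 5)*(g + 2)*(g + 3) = g^3 - 19*g - 30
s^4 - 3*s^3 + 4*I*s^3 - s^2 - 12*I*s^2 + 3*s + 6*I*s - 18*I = (s - 3)*(s - I)*(s + 2*I)*(s + 3*I)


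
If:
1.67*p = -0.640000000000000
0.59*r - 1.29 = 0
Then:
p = -0.38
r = 2.19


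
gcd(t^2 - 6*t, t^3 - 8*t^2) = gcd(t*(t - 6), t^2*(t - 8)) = t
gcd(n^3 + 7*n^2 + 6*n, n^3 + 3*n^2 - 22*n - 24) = n^2 + 7*n + 6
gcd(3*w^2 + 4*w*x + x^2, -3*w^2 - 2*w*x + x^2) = w + x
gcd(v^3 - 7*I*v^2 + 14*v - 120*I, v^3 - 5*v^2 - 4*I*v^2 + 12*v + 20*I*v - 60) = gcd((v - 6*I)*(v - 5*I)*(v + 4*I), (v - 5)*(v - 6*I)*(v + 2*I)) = v - 6*I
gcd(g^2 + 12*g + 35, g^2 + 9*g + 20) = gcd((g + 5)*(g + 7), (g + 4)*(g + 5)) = g + 5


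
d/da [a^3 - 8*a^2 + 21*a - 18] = 3*a^2 - 16*a + 21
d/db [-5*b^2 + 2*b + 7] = 2 - 10*b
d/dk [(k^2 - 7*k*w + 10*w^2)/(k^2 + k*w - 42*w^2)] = 4*w*(2*k^2 - 26*k*w + 71*w^2)/(k^4 + 2*k^3*w - 83*k^2*w^2 - 84*k*w^3 + 1764*w^4)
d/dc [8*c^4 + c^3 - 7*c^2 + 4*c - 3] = 32*c^3 + 3*c^2 - 14*c + 4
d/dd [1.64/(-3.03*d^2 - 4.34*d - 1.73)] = (9.9384*d + 7.1176)/(3.03*d^2 + 4.34*d + 1.73)^2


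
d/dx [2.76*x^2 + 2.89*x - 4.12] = 5.52*x + 2.89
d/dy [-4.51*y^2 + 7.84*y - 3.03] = 7.84 - 9.02*y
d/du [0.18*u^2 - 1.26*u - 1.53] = 0.36*u - 1.26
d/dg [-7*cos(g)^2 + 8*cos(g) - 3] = 2*(7*cos(g) - 4)*sin(g)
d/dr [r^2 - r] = 2*r - 1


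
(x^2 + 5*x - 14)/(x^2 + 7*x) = (x - 2)/x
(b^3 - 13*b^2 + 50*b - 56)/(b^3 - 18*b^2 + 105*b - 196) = (b - 2)/(b - 7)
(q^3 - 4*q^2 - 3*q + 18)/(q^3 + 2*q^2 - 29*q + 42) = (q^2 - q - 6)/(q^2 + 5*q - 14)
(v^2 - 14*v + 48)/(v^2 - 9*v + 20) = (v^2 - 14*v + 48)/(v^2 - 9*v + 20)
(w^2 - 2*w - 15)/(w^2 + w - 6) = (w - 5)/(w - 2)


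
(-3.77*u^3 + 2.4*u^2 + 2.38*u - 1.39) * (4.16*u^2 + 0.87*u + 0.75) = -15.6832*u^5 + 6.7041*u^4 + 9.1613*u^3 - 1.9118*u^2 + 0.5757*u - 1.0425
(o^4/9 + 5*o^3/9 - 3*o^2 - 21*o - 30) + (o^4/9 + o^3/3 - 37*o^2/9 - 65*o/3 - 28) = 2*o^4/9 + 8*o^3/9 - 64*o^2/9 - 128*o/3 - 58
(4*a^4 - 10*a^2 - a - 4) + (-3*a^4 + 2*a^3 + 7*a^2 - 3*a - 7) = a^4 + 2*a^3 - 3*a^2 - 4*a - 11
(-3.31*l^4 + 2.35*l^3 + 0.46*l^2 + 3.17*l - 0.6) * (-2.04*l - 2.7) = 6.7524*l^5 + 4.143*l^4 - 7.2834*l^3 - 7.7088*l^2 - 7.335*l + 1.62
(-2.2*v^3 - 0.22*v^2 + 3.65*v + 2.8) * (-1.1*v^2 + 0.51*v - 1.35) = 2.42*v^5 - 0.88*v^4 - 1.1572*v^3 - 0.9215*v^2 - 3.4995*v - 3.78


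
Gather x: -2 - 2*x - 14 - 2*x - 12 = -4*x - 28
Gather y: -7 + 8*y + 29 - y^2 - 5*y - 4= -y^2 + 3*y + 18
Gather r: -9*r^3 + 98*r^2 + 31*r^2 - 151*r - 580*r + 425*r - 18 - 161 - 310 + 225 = -9*r^3 + 129*r^2 - 306*r - 264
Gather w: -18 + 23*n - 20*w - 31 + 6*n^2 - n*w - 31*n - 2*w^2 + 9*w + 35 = 6*n^2 - 8*n - 2*w^2 + w*(-n - 11) - 14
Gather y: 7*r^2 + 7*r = 7*r^2 + 7*r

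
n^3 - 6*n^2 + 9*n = n*(n - 3)^2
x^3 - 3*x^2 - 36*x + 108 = (x - 6)*(x - 3)*(x + 6)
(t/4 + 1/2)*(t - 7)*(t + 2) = t^3/4 - 3*t^2/4 - 6*t - 7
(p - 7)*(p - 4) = p^2 - 11*p + 28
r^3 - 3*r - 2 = (r - 2)*(r + 1)^2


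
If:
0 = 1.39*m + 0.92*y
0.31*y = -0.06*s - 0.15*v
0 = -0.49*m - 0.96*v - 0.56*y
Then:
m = -0.661870503597122*y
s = -4.55290767386091*y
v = -0.245503597122302*y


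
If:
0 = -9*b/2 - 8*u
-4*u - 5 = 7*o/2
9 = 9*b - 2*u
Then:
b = 8/9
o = -6/7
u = -1/2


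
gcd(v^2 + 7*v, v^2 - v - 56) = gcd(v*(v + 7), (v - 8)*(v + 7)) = v + 7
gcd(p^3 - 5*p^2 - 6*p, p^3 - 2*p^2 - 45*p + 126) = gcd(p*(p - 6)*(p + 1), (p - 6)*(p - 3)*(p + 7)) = p - 6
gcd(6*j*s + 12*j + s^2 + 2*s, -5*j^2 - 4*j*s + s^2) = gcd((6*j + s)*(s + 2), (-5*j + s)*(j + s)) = 1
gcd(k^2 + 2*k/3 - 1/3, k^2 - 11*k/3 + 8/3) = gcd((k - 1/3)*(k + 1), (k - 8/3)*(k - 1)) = 1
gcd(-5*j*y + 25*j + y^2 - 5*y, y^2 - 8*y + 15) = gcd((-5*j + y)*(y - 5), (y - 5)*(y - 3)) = y - 5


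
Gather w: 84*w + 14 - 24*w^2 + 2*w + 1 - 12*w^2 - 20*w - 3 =-36*w^2 + 66*w + 12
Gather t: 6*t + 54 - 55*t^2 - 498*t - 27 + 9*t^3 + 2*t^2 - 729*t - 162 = 9*t^3 - 53*t^2 - 1221*t - 135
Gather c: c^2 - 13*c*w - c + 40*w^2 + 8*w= c^2 + c*(-13*w - 1) + 40*w^2 + 8*w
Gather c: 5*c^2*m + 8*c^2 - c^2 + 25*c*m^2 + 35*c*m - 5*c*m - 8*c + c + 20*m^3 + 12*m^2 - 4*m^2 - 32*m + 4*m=c^2*(5*m + 7) + c*(25*m^2 + 30*m - 7) + 20*m^3 + 8*m^2 - 28*m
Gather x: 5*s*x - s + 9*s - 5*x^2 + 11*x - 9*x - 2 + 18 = 8*s - 5*x^2 + x*(5*s + 2) + 16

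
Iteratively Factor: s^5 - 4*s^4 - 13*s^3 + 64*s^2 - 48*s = (s - 4)*(s^4 - 13*s^2 + 12*s) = (s - 4)*(s + 4)*(s^3 - 4*s^2 + 3*s) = s*(s - 4)*(s + 4)*(s^2 - 4*s + 3) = s*(s - 4)*(s - 1)*(s + 4)*(s - 3)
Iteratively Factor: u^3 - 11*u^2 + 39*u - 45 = (u - 5)*(u^2 - 6*u + 9) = (u - 5)*(u - 3)*(u - 3)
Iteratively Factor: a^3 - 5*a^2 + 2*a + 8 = (a + 1)*(a^2 - 6*a + 8) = (a - 4)*(a + 1)*(a - 2)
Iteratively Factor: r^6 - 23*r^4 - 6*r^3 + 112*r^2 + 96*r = (r - 4)*(r^5 + 4*r^4 - 7*r^3 - 34*r^2 - 24*r) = (r - 4)*(r + 1)*(r^4 + 3*r^3 - 10*r^2 - 24*r) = (r - 4)*(r - 3)*(r + 1)*(r^3 + 6*r^2 + 8*r) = r*(r - 4)*(r - 3)*(r + 1)*(r^2 + 6*r + 8) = r*(r - 4)*(r - 3)*(r + 1)*(r + 4)*(r + 2)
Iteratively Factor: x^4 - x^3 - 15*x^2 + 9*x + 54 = (x + 3)*(x^3 - 4*x^2 - 3*x + 18) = (x - 3)*(x + 3)*(x^2 - x - 6) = (x - 3)*(x + 2)*(x + 3)*(x - 3)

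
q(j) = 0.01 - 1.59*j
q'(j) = -1.59000000000000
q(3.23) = -5.13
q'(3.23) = -1.59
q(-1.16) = 1.85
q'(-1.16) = -1.59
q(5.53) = -8.78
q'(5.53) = -1.59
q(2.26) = -3.58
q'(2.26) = -1.59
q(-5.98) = 9.52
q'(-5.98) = -1.59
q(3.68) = -5.84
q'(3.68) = -1.59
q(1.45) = -2.30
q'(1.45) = -1.59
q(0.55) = -0.86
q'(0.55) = -1.59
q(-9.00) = 14.32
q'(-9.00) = -1.59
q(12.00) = -19.07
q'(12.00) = -1.59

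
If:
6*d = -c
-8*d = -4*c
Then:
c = 0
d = 0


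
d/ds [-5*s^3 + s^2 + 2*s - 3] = -15*s^2 + 2*s + 2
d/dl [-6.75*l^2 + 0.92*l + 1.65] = 0.92 - 13.5*l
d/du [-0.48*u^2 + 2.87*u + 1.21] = 2.87 - 0.96*u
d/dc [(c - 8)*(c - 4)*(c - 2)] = 3*c^2 - 28*c + 56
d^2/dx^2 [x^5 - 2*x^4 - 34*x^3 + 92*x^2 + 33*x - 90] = 20*x^3 - 24*x^2 - 204*x + 184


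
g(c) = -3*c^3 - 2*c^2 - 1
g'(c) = -9*c^2 - 4*c = c*(-9*c - 4)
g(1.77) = -23.90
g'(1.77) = -35.28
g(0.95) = -5.38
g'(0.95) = -11.92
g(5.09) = -448.43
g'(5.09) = -253.53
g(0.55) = -2.10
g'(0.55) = -4.92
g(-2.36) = 27.29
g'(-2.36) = -40.69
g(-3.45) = 98.39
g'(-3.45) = -93.32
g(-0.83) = -0.66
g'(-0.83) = -2.88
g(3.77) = -190.17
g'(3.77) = -143.00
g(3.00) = -100.00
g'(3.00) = -93.00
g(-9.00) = 2024.00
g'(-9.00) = -693.00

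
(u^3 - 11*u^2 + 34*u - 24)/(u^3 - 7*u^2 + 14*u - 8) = (u - 6)/(u - 2)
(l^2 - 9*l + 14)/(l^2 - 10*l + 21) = (l - 2)/(l - 3)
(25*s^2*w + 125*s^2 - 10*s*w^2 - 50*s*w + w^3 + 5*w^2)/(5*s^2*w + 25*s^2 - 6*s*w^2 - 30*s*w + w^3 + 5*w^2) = (5*s - w)/(s - w)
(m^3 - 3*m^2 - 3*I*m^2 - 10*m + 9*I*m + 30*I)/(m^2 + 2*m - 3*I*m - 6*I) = m - 5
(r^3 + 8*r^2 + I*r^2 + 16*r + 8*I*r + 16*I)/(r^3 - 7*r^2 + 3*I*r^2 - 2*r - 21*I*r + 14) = (r^2 + 8*r + 16)/(r^2 + r*(-7 + 2*I) - 14*I)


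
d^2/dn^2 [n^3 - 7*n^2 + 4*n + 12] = 6*n - 14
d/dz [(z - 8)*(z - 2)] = 2*z - 10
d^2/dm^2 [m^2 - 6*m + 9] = 2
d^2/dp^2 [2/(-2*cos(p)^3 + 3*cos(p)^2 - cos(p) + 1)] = 2*((-5*cos(p) + 12*cos(2*p) - 9*cos(3*p))*(2*cos(p)^3 - 3*cos(p)^2 + cos(p) - 1)/2 - 2*(6*cos(p)^2 - 6*cos(p) + 1)^2*sin(p)^2)/(2*cos(p)^3 - 3*cos(p)^2 + cos(p) - 1)^3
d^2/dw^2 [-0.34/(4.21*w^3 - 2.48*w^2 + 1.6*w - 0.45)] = ((8.5884*w - 1.6864)*(4.21*w^3 - 2.48*w^2 + 1.6*w - 0.45) - 0.34*(12.63*w^2 - 4.96*w + 1.6)*(25.26*w^2 - 9.92*w + 3.2))/(4.21*w^3 - 2.48*w^2 + 1.6*w - 0.45)^3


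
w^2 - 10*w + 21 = (w - 7)*(w - 3)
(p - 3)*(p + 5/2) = p^2 - p/2 - 15/2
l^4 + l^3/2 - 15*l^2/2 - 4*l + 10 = (l - 5/2)*(l - 1)*(l + 2)^2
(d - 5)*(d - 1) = d^2 - 6*d + 5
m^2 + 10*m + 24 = (m + 4)*(m + 6)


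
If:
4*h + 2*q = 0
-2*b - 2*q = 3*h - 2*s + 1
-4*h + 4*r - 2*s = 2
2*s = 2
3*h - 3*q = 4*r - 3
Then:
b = 3/5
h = 1/5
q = -2/5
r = 6/5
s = 1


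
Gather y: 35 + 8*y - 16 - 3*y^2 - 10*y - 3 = -3*y^2 - 2*y + 16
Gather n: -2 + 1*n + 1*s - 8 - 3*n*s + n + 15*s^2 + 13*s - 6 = n*(2 - 3*s) + 15*s^2 + 14*s - 16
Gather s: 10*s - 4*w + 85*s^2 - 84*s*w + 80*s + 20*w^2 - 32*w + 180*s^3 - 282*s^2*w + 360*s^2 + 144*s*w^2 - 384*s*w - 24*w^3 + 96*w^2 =180*s^3 + s^2*(445 - 282*w) + s*(144*w^2 - 468*w + 90) - 24*w^3 + 116*w^2 - 36*w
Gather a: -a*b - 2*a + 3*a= a*(1 - b)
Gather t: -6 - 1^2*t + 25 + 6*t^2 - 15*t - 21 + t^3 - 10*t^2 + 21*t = t^3 - 4*t^2 + 5*t - 2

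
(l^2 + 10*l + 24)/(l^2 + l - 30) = (l + 4)/(l - 5)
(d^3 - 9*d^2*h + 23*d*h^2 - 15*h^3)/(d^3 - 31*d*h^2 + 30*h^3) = (d - 3*h)/(d + 6*h)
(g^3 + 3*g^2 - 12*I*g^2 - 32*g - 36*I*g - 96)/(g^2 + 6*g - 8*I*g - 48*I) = (g^2 + g*(3 - 4*I) - 12*I)/(g + 6)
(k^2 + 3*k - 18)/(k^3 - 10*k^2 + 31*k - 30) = (k + 6)/(k^2 - 7*k + 10)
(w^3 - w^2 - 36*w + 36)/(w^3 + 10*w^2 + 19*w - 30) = (w - 6)/(w + 5)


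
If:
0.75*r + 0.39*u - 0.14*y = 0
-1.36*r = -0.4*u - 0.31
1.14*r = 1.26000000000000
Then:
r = 1.11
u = 2.98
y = 14.23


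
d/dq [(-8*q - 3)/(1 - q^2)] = 2*(4*q^2 - q*(8*q + 3) - 4)/(q^2 - 1)^2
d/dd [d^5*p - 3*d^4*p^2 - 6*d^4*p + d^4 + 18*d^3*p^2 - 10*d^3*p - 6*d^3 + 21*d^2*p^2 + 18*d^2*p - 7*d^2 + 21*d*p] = 5*d^4*p - 12*d^3*p^2 - 24*d^3*p + 4*d^3 + 54*d^2*p^2 - 30*d^2*p - 18*d^2 + 42*d*p^2 + 36*d*p - 14*d + 21*p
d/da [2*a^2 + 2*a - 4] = 4*a + 2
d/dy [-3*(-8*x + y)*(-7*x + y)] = 45*x - 6*y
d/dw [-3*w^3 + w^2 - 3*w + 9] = -9*w^2 + 2*w - 3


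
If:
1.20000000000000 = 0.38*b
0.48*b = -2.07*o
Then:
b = 3.16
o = -0.73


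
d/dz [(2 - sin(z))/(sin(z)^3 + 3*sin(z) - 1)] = (2*sin(z)^3 - 6*sin(z)^2 - 5)*cos(z)/(sin(z)^3 + 3*sin(z) - 1)^2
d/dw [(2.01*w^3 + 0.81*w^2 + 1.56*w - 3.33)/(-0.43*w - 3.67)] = (-1.7286*w^3 - 22.4784*w^2 - 5.9454*w - 7.1571)/(0.1849*w^2 + 3.1562*w + 13.4689)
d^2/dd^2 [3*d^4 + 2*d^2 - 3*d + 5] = 36*d^2 + 4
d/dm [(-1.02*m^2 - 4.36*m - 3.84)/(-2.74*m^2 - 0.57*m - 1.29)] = (-11.365*m^2 - 18.4116*m + 3.4356)/(7.5076*m^4 + 3.1236*m^3 + 7.3941*m^2 + 1.4706*m + 1.6641)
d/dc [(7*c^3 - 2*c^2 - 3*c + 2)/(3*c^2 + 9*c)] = (7*c^4 + 42*c^3 - 3*c^2 - 4*c - 6)/(3*c^2*(c^2 + 6*c + 9))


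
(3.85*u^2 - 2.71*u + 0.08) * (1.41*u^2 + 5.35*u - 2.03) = 5.4285*u^4 + 16.7764*u^3 - 22.2012*u^2 + 5.9293*u - 0.1624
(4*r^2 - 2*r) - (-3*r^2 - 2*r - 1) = 7*r^2 + 1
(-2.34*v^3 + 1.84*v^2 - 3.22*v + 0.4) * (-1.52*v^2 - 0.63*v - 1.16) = 3.5568*v^5 - 1.3226*v^4 + 6.4496*v^3 - 0.7138*v^2 + 3.4832*v - 0.464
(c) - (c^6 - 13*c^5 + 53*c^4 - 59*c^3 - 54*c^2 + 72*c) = -c^6 + 13*c^5 - 53*c^4 + 59*c^3 + 54*c^2 - 71*c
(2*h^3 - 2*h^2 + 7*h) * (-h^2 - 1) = -2*h^5 + 2*h^4 - 9*h^3 + 2*h^2 - 7*h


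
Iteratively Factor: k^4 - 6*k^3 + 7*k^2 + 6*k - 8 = (k - 4)*(k^3 - 2*k^2 - k + 2) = (k - 4)*(k + 1)*(k^2 - 3*k + 2) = (k - 4)*(k - 1)*(k + 1)*(k - 2)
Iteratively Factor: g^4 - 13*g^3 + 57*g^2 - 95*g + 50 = (g - 1)*(g^3 - 12*g^2 + 45*g - 50) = (g - 5)*(g - 1)*(g^2 - 7*g + 10) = (g - 5)^2*(g - 1)*(g - 2)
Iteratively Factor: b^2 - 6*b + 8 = (b - 2)*(b - 4)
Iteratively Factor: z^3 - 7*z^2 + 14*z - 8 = (z - 4)*(z^2 - 3*z + 2) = (z - 4)*(z - 1)*(z - 2)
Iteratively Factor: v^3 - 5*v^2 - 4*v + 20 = (v + 2)*(v^2 - 7*v + 10) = (v - 2)*(v + 2)*(v - 5)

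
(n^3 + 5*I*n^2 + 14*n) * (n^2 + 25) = n^5 + 5*I*n^4 + 39*n^3 + 125*I*n^2 + 350*n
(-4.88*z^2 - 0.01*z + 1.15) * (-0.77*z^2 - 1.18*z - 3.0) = 3.7576*z^4 + 5.7661*z^3 + 13.7663*z^2 - 1.327*z - 3.45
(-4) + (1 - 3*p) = -3*p - 3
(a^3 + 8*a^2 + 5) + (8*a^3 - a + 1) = 9*a^3 + 8*a^2 - a + 6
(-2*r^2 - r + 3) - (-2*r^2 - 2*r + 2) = r + 1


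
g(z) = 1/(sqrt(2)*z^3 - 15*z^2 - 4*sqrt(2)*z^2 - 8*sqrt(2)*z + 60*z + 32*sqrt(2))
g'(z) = (-3*sqrt(2)*z^2 + 8*sqrt(2)*z + 30*z - 60 + 8*sqrt(2))/(sqrt(2)*z^3 - 15*z^2 - 4*sqrt(2)*z^2 - 8*sqrt(2)*z + 60*z + 32*sqrt(2))^2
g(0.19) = 0.02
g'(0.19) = -0.01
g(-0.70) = 1.76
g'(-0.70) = -247.43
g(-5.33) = 0.00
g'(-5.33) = 0.00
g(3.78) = 0.10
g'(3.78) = 0.42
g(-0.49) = 0.06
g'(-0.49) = -0.26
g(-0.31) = 0.04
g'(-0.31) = -0.08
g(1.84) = 0.01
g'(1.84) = 0.00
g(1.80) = 0.01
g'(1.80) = 0.00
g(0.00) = 0.02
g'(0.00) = -0.02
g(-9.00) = 0.00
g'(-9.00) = 0.00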